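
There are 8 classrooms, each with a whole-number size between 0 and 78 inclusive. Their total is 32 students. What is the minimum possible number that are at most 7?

4

Each value above 7 is at least 8, contributing at least 8 − 0 = 8 above the floor 0.
The sum exceeds the floor total 0 by 32, so at most ⌊32/8⌋ = 4 exceed 7, and at least 4 are ≤ 7.
Exactly 4 works: 4 values at 0 and 4 at 8 total 32.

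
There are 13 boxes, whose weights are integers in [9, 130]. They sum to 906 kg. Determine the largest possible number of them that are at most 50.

9

Each value at 50 or below falls at least 130 − 50 = 80 short of the ceiling 130.
The ceiling total is 13 × 130 = 1690, and we need 906, so at most ⌊(1690 − 906)/80⌋ = 9 can be that low.
k = 9 is achieved by 9 values at 50 and 4 at 130, total 970; lower one of the 130's by 64 (still > 50) to reach 906.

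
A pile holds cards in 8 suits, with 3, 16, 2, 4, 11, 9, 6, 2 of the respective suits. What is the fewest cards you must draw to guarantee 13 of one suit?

50

In the worst case you take as many as possible of each suit without reaching 13: 3 + 12 + 2 + 4 + 11 + 9 + 6 + 2 = 49.
The next one must give 13 of some suit, so 49 + 1 = 50.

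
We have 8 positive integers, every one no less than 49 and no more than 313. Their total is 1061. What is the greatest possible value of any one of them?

313

To make one integer as large as possible, make the other 7 as small as possible.
The other 7 contribute at least 7 × 49 = 343, leaving at most 1061 − 343 = 718.
But each integer is capped at 313, so the maximum is 313.
Achievable: one at 313 and the other 7 totalling 748, which fits since 7 × 49 ≤ 748 ≤ 7 × 313.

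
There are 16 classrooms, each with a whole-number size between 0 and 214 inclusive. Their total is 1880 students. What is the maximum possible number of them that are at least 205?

9

Suppose k of them are at least 205. Those contribute at least 205 each and the other 16 − k at least 0 each.
So the total is at least 205k + 0(16 − k) = 0 + 205k. This must be ≤ 1880, giving k ≤ 9.
k = 9 is achieved by 9 values at 205 and 7 at 0, total 1845; add 35 to one value (staying below 205) to reach 1880.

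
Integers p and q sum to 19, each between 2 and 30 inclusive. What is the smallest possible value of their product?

Since p + q is fixed, pushing one of them to its bound minimizes the product.
The extreme feasible split is p = 2, q = 17, giving pq = 34.

34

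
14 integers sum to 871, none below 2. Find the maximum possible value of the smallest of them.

The 14 values sum to 871, so their minimum is at most ⌊871/14⌋ = 62.
Equality holds with 11 values of 62 and 3 values of 63.

62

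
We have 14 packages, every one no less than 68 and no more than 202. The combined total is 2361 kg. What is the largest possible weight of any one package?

Maximizing one value means minimizing the remaining 13.
The other 13 contribute at least 13 × 68 = 884, leaving at most 2361 − 884 = 1477.
But each package is capped at 202, so the maximum is 202.
Achievable: one at 202 and the other 13 totalling 2159, which fits since 13 × 68 ≤ 2159 ≤ 13 × 202.

202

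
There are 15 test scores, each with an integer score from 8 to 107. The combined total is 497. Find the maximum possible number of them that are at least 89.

With k values at 89 or above and the rest at least 8, the sum is at least 120 + 81k.
Since the sum is 497, we need 81k ≤ 377, i.e. k ≤ 4.
k = 4 is achieved by 4 values at 89 and 11 at 8, total 444; add 53 to one value (staying below 89) to reach 497.

4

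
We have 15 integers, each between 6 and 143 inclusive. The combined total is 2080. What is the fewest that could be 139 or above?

If only k of them are at least 139, the other 15 − k are at most 138, so the total is at most k·143 + (15 − k)·138.
This must reach 2080, so k·143 + (15 − k)·138 ≥ 2080, giving k ≥ 2.
Exactly 2 works: 2 values at 143 and 13 at 138 total 2080.

2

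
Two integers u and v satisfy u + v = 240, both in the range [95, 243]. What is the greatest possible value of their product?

For a fixed sum, the product uv is largest when u and v are as close as possible.
Taking u = 120 and v = 120 (both in [95, 243]) gives uv = 14400.

14400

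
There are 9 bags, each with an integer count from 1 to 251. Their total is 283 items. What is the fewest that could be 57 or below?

Let j be the number exceeding 57. Then the total is ≥ 58·j + 1·(9 − j) = 9 + 57j.
So 57j ≤ 274 and j ≤ 4; hence at least 9 − 4 = 5 are ≤ 57.
Exactly 5 works: 5 values at 1 and 4 at 58 total 237; raise one of the low values by 46 (still ≤ 57) to hit 283.

5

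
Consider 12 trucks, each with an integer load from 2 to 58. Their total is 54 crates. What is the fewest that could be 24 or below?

Each value above 24 is at least 25, contributing at least 25 − 2 = 23 above the floor 2.
The sum exceeds the floor total 24 by 30, so at most ⌊30/23⌋ = 1 exceed 24, and at least 11 are ≤ 24.
Exactly 11 works: 11 values at 2 and 1 at 25 total 47; raise one of the low values by 7 (still ≤ 24) to hit 54.

11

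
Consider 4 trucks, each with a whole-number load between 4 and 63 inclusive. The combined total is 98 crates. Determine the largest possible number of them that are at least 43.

With k values at 43 or above and the rest at least 4, the sum is at least 16 + 39k.
Since the sum is 98, we need 39k ≤ 82, i.e. k ≤ 2.
k = 2 is achieved by 2 values at 43 and 2 at 4, total 94; add 4 to one value (staying below 43) to reach 98.

2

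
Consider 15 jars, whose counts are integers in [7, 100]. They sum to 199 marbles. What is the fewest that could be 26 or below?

Each value above 26 is at least 27, contributing at least 27 − 7 = 20 above the floor 7.
The sum exceeds the floor total 105 by 94, so at most ⌊94/20⌋ = 4 exceed 26, and at least 11 are ≤ 26.
Exactly 11 works: 11 values at 7 and 4 at 27 total 185; raise one of the low values by 14 (still ≤ 26) to hit 199.

11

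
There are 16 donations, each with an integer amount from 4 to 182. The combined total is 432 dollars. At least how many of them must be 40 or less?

7

If only k of them are at most 40, the other 16 − k are at least 41, so the total is at least (16 − k)·41 + k·4.
This is ≤ 432, so (16 − k)·41 + 4k ≤ 432, which gives k ≥ 7.
Exactly 7 works: 7 values at 4 and 9 at 41 total 397; raise one of the low values by 35 (still ≤ 40) to hit 432.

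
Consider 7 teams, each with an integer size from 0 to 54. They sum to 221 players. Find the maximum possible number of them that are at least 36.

6

With k values at 36 or above and the rest at least 0, the sum is at least 0 + 36k.
Since the sum is 221, we need 36k ≤ 221, i.e. k ≤ 6.
k = 6 is achieved by 6 values at 36 and 1 at 0, total 216; add 5 to one value (staying below 36) to reach 221.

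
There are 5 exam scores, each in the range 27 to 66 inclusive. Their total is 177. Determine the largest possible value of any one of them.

66

Maximizing one value means minimizing the remaining 4.
The other 4 contribute at least 4 × 27 = 108, leaving at most 177 − 108 = 69.
But each score is capped at 66, so the maximum is 66.
Achievable: one at 66 and the other 4 totalling 111, which fits since 4 × 27 ≤ 111 ≤ 4 × 66.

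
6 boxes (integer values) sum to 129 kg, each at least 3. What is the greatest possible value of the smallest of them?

21

If every one of the 6 were at least 22, the total would be at least 6 × 22 = 132 > 129.
Taking 3 copies of 21 and 3 copies of 22 gives exactly 129, so 21 is attained.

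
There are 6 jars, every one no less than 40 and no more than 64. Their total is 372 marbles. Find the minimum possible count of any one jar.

To make one jar as small as possible, make the other 5 as large as possible.
The other 5 contribute at most 5 × 64 = 320, leaving at least 372 − 320 = 52.
Since 52 ≥ 40, this is achievable: one at 52 and 5 at 64.

52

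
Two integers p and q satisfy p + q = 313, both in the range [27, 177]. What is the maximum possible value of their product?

24492

With p + q fixed, pq peaks when the two are closest together.
Taking p = 156 and q = 157 (both in [27, 177]) gives pq = 24492.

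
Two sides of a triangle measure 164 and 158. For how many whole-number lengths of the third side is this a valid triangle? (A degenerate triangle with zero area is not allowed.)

315

The triangle inequality gives |164 − 158| < c < 164 + 158, i.e. 6 < c < 322.
So c can be any integer from 7 to 321: 315 values.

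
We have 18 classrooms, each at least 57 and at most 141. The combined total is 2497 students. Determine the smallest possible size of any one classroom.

To make one classroom as small as possible, make the other 17 as large as possible.
The other 17 contribute at most 17 × 141 = 2397, leaving at least 2497 − 2397 = 100.
Since 100 ≥ 57, this is achievable: one at 100 and 17 at 141.

100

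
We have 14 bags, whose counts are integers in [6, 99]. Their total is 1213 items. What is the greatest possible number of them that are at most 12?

Each value at 12 or below falls at least 99 − 12 = 87 short of the ceiling 99.
The ceiling total is 14 × 99 = 1386, and we need 1213, so at most ⌊(1386 − 1213)/87⌋ = 1 can be that low.
k = 1 is achieved by 1 value at 12 and 13 at 99, total 1299; lower one of the 99's by 86 (still > 12) to reach 1213.

1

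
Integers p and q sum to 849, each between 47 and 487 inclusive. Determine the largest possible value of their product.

180200

With p + q fixed, pq peaks when the two are closest together.
Taking p = 424 and q = 425 (both in [47, 487]) gives pq = 180200.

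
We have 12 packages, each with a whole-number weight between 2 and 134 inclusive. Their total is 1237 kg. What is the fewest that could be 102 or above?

If only k of them are at least 102, the other 12 − k are at most 101, so the total is at most k·134 + (12 − k)·101.
This must reach 1237, so k·134 + (12 − k)·101 ≥ 1237, giving k ≥ 1.
Exactly 1 works: 1 value at 134 and 11 at 101 total 1245; lower one of the high values by 8 (still ≥ 102) to hit 1237.

1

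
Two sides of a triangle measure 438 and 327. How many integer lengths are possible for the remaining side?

653

The triangle inequality gives |438 − 327| < c < 438 + 327, i.e. 111 < c < 765.
So c can be any integer from 112 to 764: 653 values.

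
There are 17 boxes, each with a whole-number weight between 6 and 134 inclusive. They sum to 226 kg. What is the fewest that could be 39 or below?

14

Each value above 39 is at least 40, contributing at least 40 − 6 = 34 above the floor 6.
The sum exceeds the floor total 102 by 124, so at most ⌊124/34⌋ = 3 exceed 39, and at least 14 are ≤ 39.
Exactly 14 works: 14 values at 6 and 3 at 40 total 204; raise one of the low values by 22 (still ≤ 39) to hit 226.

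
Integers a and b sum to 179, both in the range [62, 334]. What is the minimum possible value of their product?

7254

Since a + b is fixed, pushing one of them to its bound minimizes the product.
At the endpoint a = 62, b = 179 − 62 = 117, so ab = 62 × 117 = 7254.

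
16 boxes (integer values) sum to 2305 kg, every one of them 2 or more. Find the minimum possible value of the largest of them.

The 16 values sum to 2305, so their maximum is at least ⌈2305/16⌉ = 145.
Achievable: 1 of them at 145 and 15 at 144 total 2305.

145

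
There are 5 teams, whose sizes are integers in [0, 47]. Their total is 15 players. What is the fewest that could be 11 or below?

4

If only k of them are at most 11, the other 5 − k are at least 12, so the total is at least (5 − k)·12 + k·0.
This is ≤ 15, so (5 − k)·12 + 0k ≤ 15, which gives k ≥ 4.
Exactly 4 works: 4 values at 0 and 1 at 12 total 12; raise one of the low values by 3 (still ≤ 11) to hit 15.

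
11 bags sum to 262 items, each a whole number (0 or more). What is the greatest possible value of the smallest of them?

23

The 11 values sum to 262, so their minimum is at most ⌊262/11⌋ = 23.
Achievable: 2 of them at 23 and 9 at 24 total 262.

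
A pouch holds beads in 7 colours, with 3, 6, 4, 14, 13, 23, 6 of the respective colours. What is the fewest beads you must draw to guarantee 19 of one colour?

In the worst case you take as many as possible of each colour without reaching 19: 3 + 6 + 4 + 14 + 13 + 18 + 6 = 64.
The next one must give 19 of some colour, so 64 + 1 = 65.

65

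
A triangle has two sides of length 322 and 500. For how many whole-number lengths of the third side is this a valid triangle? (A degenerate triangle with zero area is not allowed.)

The triangle inequality gives |322 − 500| < c < 322 + 500, i.e. 178 < c < 822.
So c can be any integer from 179 to 821: 643 values.

643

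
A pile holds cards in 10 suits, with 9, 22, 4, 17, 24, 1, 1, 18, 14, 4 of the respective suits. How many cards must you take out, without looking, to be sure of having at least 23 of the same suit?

In the worst case you take as many as possible of each suit without reaching 23: 9 + 22 + 4 + 17 + 22 + 1 + 1 + 18 + 14 + 4 = 112.
The next one must give 23 of some suit, so 112 + 1 = 113.

113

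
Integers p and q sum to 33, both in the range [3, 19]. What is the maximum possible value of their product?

pq = p(33 − p) is maximized when p is as near 33/2 as the bounds allow.
Taking p = 16 and q = 17 (both in [3, 19]) gives pq = 272.

272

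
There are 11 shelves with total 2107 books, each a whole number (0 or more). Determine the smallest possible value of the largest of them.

192

The average is 2107/11 > 191, so not all 11 can be 191 or less; the largest is ≥ 192.
Achievable: 6 of them at 192 and 5 at 191 total 2107.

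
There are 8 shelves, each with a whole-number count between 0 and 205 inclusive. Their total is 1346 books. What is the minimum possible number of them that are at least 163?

Each value short of 163 is at most 162, costing at least 205 − 162 = 43 against the maximum total of 1640.
We can afford to lose at most 1640 − 1346 = 294, so at most ⌊294/43⌋ = 6 fall short, and at least 2 are ≥ 163.
Exactly 2 works: 2 values at 205 and 6 at 162 total 1382; lower one of the high values by 36 (still ≥ 163) to hit 1346.

2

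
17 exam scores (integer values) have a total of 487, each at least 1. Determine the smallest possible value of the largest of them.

29

If every one of the 17 were at most 28, the total would be at most 17 × 28 = 476 < 487.
Equality holds with 11 values of 29 and 6 values of 28.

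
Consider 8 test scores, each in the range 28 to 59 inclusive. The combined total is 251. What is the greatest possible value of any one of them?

Maximizing one value means minimizing the remaining 7.
The other 7 contribute at least 7 × 28 = 196, leaving at most 251 − 196 = 55.
Since 55 ≤ 59, this is achievable: one at 55 and 7 at 28.

55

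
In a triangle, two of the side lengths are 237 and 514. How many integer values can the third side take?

473

The triangle inequality gives |237 − 514| < c < 237 + 514, i.e. 277 < c < 751.
So c can be any integer from 278 to 750: 473 values.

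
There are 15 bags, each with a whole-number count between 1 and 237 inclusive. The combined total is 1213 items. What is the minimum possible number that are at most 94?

3

Let j be the number exceeding 94. Then the total is ≥ 95·j + 1·(15 − j) = 15 + 94j.
So 94j ≤ 1198 and j ≤ 12; hence at least 15 − 12 = 3 are ≤ 94.
Exactly 3 works: 3 values at 1 and 12 at 95 total 1143; raise one of the low values by 70 (still ≤ 94) to hit 1213.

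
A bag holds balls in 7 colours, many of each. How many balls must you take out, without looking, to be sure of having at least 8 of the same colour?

50

In the worst case you draw 7 of each of the 7 colours: 7 × 7 = 49.
One more forces 8 of some colour, so 49 + 1 = 50.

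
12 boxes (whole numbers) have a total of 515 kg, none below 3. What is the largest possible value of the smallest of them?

42

The 12 values sum to 515, so their minimum is at most ⌊515/12⌋ = 42.
Equality holds with 1 value of 42 and 11 values of 43.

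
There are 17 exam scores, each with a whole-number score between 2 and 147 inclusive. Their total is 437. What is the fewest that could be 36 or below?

6

Each value above 36 is at least 37, contributing at least 37 − 2 = 35 above the floor 2.
The sum exceeds the floor total 34 by 403, so at most ⌊403/35⌋ = 11 exceed 36, and at least 6 are ≤ 36.
Exactly 6 works: 6 values at 2 and 11 at 37 total 419; raise one of the low values by 18 (still ≤ 36) to hit 437.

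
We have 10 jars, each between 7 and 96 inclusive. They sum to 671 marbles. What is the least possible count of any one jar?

7

Minimizing one value means maximizing the remaining 9.
The other 9 can take up 9 × 96 = 864 ≥ 671 − 7, so one jar can sit at its floor of 7.
Achievable: one at 7 and the other 9 totalling 664, which fits since 9 × 7 ≤ 664 ≤ 9 × 96.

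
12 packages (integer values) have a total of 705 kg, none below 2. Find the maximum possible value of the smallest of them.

If every one of the 12 were at least 59, the total would be at least 12 × 59 = 708 > 705.
Equality holds with 3 values of 58 and 9 values of 59.

58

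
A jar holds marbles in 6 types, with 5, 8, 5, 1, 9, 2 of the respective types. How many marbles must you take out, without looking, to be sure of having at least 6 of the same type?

In the worst case you take as many as possible of each type without reaching 6: 5 + 5 + 5 + 1 + 5 + 2 = 23.
The next one must give 6 of some type, so 23 + 1 = 24.

24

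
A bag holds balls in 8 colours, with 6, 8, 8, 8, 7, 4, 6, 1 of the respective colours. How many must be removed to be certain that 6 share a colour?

In the worst case you take as many as possible of each colour without reaching 6: 5 + 5 + 5 + 5 + 5 + 4 + 5 + 1 = 35.
The next one must give 6 of some colour, so 35 + 1 = 36.

36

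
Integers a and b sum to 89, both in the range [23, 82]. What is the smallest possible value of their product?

1518

Since a + b is fixed, pushing one of them to its bound minimizes the product.
At the endpoint a = 23, b = 89 − 23 = 66, so ab = 23 × 66 = 1518.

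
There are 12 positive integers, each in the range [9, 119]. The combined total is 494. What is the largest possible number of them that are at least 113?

With k values at 113 or above and the rest at least 9, the sum is at least 108 + 104k.
Since the sum is 494, we need 104k ≤ 386, i.e. k ≤ 3.
k = 3 is achieved by 3 values at 113 and 9 at 9, total 420; add 74 to one value (staying below 113) to reach 494.

3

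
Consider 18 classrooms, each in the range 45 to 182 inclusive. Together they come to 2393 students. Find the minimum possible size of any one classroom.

To make one classroom as small as possible, make the other 17 as large as possible.
The other 17 can take up 17 × 182 = 3094 ≥ 2393 − 45, so one classroom can sit at its floor of 45.
Achievable: one at 45 and the other 17 totalling 2348, which fits since 17 × 45 ≤ 2348 ≤ 17 × 182.

45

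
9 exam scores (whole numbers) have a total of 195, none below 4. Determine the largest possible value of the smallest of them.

The 9 values sum to 195, so their minimum is at most ⌊195/9⌋ = 21.
Achievable: 3 of them at 21 and 6 at 22 total 195.

21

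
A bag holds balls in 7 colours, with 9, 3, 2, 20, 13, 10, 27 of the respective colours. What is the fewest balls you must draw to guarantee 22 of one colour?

In the worst case you take as many as possible of each colour without reaching 22: 9 + 3 + 2 + 20 + 13 + 10 + 21 = 78.
The next one must give 22 of some colour, so 78 + 1 = 79.

79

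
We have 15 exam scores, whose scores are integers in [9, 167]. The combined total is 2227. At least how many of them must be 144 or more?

Each value short of 144 is at most 143, costing at least 167 − 143 = 24 against the maximum total of 2505.
We can afford to lose at most 2505 − 2227 = 278, so at most ⌊278/24⌋ = 11 fall short, and at least 4 are ≥ 144.
Exactly 4 works: 4 values at 167 and 11 at 143 total 2241; lower one of the high values by 14 (still ≥ 144) to hit 2227.

4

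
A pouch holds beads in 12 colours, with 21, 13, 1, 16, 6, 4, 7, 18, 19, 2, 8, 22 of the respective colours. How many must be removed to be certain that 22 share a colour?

In the worst case you take as many as possible of each colour without reaching 22: 21 + 13 + 1 + 16 + 6 + 4 + 7 + 18 + 19 + 2 + 8 + 21 = 136.
The next one must give 22 of some colour, so 136 + 1 = 137.

137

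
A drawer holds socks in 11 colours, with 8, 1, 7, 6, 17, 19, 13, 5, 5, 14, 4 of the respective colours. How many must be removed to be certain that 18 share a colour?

98

In the worst case you take as many as possible of each colour without reaching 18: 8 + 1 + 7 + 6 + 17 + 17 + 13 + 5 + 5 + 14 + 4 = 97.
The next one must give 18 of some colour, so 97 + 1 = 98.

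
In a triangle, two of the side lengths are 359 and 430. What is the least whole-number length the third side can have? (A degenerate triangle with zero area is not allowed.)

The third side must exceed |359 − 430| = 71.
The smallest integer above 71 is 72.

72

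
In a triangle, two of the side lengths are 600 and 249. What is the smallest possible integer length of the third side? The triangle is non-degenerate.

352

The third side must exceed |600 − 249| = 351.
The smallest integer above 351 is 352.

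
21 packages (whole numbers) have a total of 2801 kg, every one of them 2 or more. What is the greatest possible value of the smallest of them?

The 21 values sum to 2801, so their minimum is at most ⌊2801/21⌋ = 133.
Taking 13 copies of 133 and 8 copies of 134 gives exactly 2801, so 133 is attained.

133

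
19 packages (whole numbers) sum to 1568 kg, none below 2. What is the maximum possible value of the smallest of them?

The 19 values sum to 1568, so their minimum is at most ⌊1568/19⌋ = 82.
Achievable: 9 of them at 82 and 10 at 83 total 1568.

82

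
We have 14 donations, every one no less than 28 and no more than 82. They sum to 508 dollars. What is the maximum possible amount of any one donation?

82

To make one donation as large as possible, make the other 13 as small as possible.
The other 13 contribute at least 13 × 28 = 364, leaving at most 508 − 364 = 144.
But each donation is capped at 82, so the maximum is 82.
Achievable: one at 82 and the other 13 totalling 426, which fits since 13 × 28 ≤ 426 ≤ 13 × 82.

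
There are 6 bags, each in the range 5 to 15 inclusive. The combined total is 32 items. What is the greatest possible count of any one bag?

7

To make one bag as large as possible, make the other 5 as small as possible.
The other 5 contribute at least 5 × 5 = 25, leaving at most 32 − 25 = 7.
Since 7 ≤ 15, this is achievable: one at 7 and 5 at 5.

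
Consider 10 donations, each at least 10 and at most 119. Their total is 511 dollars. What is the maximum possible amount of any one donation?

119

Maximizing one value means minimizing the remaining 9.
The other 9 contribute at least 9 × 10 = 90, leaving at most 511 − 90 = 421.
But each donation is capped at 119, so the maximum is 119.
Achievable: one at 119 and the other 9 totalling 392, which fits since 9 × 10 ≤ 392 ≤ 9 × 119.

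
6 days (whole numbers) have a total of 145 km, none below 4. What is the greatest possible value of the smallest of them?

24

The 6 values sum to 145, so their minimum is at most ⌊145/6⌋ = 24.
Achievable: 5 of them at 24 and 1 at 25 total 145.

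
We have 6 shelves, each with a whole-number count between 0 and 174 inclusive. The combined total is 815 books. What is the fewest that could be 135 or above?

If only k of them are at least 135, the other 6 − k are at most 134, so the total is at most k·174 + (6 − k)·134.
This must reach 815, so k·174 + (6 − k)·134 ≥ 815, giving k ≥ 1.
Exactly 1 works: 1 value at 174 and 5 at 134 total 844; lower one of the high values by 29 (still ≥ 135) to hit 815.

1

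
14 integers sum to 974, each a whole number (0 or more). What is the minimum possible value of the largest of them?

Some value must be at least ⌈974/14⌉ = 70, since 14 × 69 = 966 < 974.
Equality holds with 8 values of 70 and 6 values of 69.

70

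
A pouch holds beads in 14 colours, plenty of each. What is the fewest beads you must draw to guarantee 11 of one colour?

You could draw 10 of every colour without reaching 11 of any — 140 in all.
One more forces 11 of some colour, so 140 + 1 = 141.

141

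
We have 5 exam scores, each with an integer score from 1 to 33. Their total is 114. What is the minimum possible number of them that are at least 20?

2

Each value short of 20 is at most 19, costing at least 33 − 19 = 14 against the maximum total of 165.
We can afford to lose at most 165 − 114 = 51, so at most ⌊51/14⌋ = 3 fall short, and at least 2 are ≥ 20.
Exactly 2 works: 2 values at 33 and 3 at 19 total 123; lower one of the high values by 9 (still ≥ 20) to hit 114.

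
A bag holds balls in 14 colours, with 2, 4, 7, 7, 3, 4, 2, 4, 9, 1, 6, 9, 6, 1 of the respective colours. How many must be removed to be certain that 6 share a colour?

In the worst case you take as many as possible of each colour without reaching 6: 2 + 4 + 5 + 5 + 3 + 4 + 2 + 4 + 5 + 1 + 5 + 5 + 5 + 1 = 51.
The next one must give 6 of some colour, so 51 + 1 = 52.

52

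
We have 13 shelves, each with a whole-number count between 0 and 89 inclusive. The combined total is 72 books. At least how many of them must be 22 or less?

10

Let j be the number exceeding 22. Then the total is ≥ 23·j + 0·(13 − j) = 0 + 23j.
So 23j ≤ 72 and j ≤ 3; hence at least 13 − 3 = 10 are ≤ 22.
Exactly 10 works: 10 values at 0 and 3 at 23 total 69; raise one of the low values by 3 (still ≤ 22) to hit 72.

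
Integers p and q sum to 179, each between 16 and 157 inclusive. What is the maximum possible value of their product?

8010

pq = p(179 − p) is maximized when p is as near 179/2 as the bounds allow.
Taking p = 89 and q = 90 (both in [16, 157]) gives pq = 8010.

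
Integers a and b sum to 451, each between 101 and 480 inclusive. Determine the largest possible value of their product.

50850

With a + b fixed, ab peaks when the two are closest together.
Taking a = 225 and b = 226 (both in [101, 480]) gives ab = 50850.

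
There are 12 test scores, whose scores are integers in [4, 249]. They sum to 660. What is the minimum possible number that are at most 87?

Let j be the number exceeding 87. Then the total is ≥ 88·j + 4·(12 − j) = 48 + 84j.
So 84j ≤ 612 and j ≤ 7; hence at least 12 − 7 = 5 are ≤ 87.
Exactly 5 works: 5 values at 4 and 7 at 88 total 636; raise one of the low values by 24 (still ≤ 87) to hit 660.

5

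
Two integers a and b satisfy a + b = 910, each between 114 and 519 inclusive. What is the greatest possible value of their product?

With a + b fixed, ab peaks when the two are closest together.
Taking a = 455 and b = 455 (both in [114, 519]) gives ab = 207025.

207025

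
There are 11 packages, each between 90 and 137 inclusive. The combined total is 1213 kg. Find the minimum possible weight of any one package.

90

To make one package as small as possible, make the other 10 as large as possible.
The other 10 can take up 10 × 137 = 1370 ≥ 1213 − 90, so one package can sit at its floor of 90.
Achievable: one at 90 and the other 10 totalling 1123, which fits since 10 × 90 ≤ 1123 ≤ 10 × 137.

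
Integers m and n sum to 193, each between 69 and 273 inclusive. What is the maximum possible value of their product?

9312

With m + n fixed, mn peaks when the two are closest together.
Taking m = 96 and n = 97 (both in [69, 273]) gives mn = 9312.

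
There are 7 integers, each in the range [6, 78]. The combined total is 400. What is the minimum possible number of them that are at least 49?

3

If only k of them are at least 49, the other 7 − k are at most 48, so the total is at most k·78 + (7 − k)·48.
This must reach 400, so k·78 + (7 − k)·48 ≥ 400, giving k ≥ 3.
Exactly 3 works: 3 values at 78 and 4 at 48 total 426; lower one of the high values by 26 (still ≥ 49) to hit 400.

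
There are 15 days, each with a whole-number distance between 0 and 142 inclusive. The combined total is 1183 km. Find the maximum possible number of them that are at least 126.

If k of the values are ≥ 126, the total is ≥ 126k + 0(15 − k).
Setting 126k + 0(15 − k) ≤ 1183 gives 126k ≤ 1183, so k ≤ 9.
k = 9 is achieved by 9 values at 126 and 6 at 0, total 1134; add 49 to one value (staying below 126) to reach 1183.

9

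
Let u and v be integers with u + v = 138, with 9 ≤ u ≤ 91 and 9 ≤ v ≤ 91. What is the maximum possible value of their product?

For a fixed sum, the product uv is largest when u and v are as close as possible.
Taking u = 69 and v = 69 (both in [9, 91]) gives uv = 4761.

4761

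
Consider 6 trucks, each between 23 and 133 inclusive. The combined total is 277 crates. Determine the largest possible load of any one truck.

To make one truck as large as possible, make the other 5 as small as possible.
The other 5 contribute at least 5 × 23 = 115, leaving at most 277 − 115 = 162.
But each truck is capped at 133, so the maximum is 133.
Achievable: one at 133 and the other 5 totalling 144, which fits since 5 × 23 ≤ 144 ≤ 5 × 133.

133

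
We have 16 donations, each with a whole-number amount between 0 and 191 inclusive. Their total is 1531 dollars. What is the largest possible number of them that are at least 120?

If k of the values are ≥ 120, the total is ≥ 120k + 0(16 − k).
Setting 120k + 0(16 − k) ≤ 1531 gives 120k ≤ 1531, so k ≤ 12.
k = 12 is achieved by 12 values at 120 and 4 at 0, total 1440; add 91 to one value (staying below 120) to reach 1531.

12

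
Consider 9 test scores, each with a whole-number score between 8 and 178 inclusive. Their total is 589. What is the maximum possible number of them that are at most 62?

8

Each value at 62 or below falls at least 178 − 62 = 116 short of the ceiling 178.
The ceiling total is 9 × 178 = 1602, and we need 589, so at most ⌊(1602 − 589)/116⌋ = 8 can be that low.
k = 8 is achieved by 8 values at 62 and 1 at 178, total 674; lower one of the 178's by 85 (still > 62) to reach 589.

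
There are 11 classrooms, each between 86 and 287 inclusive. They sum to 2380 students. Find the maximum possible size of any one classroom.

287

To make one classroom as large as possible, make the other 10 as small as possible.
The other 10 contribute at least 10 × 86 = 860, leaving at most 2380 − 860 = 1520.
But each classroom is capped at 287, so the maximum is 287.
Achievable: one at 287 and the other 10 totalling 2093, which fits since 10 × 86 ≤ 2093 ≤ 10 × 287.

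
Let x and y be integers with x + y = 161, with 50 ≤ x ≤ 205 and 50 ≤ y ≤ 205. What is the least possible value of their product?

5550

xy = x(161 − x) is concave in x, so over [50, 111] it is minimized at an endpoint.
At the endpoint x = 50, y = 161 − 50 = 111, so xy = 50 × 111 = 5550.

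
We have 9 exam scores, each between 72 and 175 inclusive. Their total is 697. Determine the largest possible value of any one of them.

121

Maximizing one value means minimizing the remaining 8.
The other 8 contribute at least 8 × 72 = 576, leaving at most 697 − 576 = 121.
Since 121 ≤ 175, this is achievable: one at 121 and 8 at 72.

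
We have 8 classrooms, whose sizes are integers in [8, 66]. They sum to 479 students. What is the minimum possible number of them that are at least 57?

If only k of them are at least 57, the other 8 − k are at most 56, so the total is at most k·66 + (8 − k)·56.
This must reach 479, so k·66 + (8 − k)·56 ≥ 479, giving k ≥ 4.
Exactly 4 works: 4 values at 66 and 4 at 56 total 488; lower one of the high values by 9 (still ≥ 57) to hit 479.

4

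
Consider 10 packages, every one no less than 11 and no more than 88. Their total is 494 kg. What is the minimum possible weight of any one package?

To make one package as small as possible, make the other 9 as large as possible.
The other 9 can take up 9 × 88 = 792 ≥ 494 − 11, so one package can sit at its floor of 11.
Achievable: one at 11 and the other 9 totalling 483, which fits since 9 × 11 ≤ 483 ≤ 9 × 88.

11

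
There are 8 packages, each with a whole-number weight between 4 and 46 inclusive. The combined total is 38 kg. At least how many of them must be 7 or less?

7

If only k of them are at most 7, the other 8 − k are at least 8, so the total is at least (8 − k)·8 + k·4.
This is ≤ 38, so (8 − k)·8 + 4k ≤ 38, which gives k ≥ 7.
Exactly 7 works: 7 values at 4 and 1 at 8 total 36; raise one of the low values by 2 (still ≤ 7) to hit 38.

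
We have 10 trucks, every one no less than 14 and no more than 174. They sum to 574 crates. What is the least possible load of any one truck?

Minimizing one value means maximizing the remaining 9.
The other 9 can take up 9 × 174 = 1566 ≥ 574 − 14, so one truck can sit at its floor of 14.
Achievable: one at 14 and the other 9 totalling 560, which fits since 9 × 14 ≤ 560 ≤ 9 × 174.

14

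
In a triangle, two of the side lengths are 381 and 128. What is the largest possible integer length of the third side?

The third side must be less than 381 + 128 = 509.
The largest integer below 509 is 508.

508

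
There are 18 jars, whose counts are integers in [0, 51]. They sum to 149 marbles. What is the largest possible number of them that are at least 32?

4

With k values at 32 or above and the rest at least 0, the sum is at least 0 + 32k.
Since the sum is 149, we need 32k ≤ 149, i.e. k ≤ 4.
k = 4 is achieved by 4 values at 32 and 14 at 0, total 128; add 21 to one value (staying below 32) to reach 149.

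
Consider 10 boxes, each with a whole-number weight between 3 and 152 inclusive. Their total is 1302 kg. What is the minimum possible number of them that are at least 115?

Each value short of 115 is at most 114, costing at least 152 − 114 = 38 against the maximum total of 1520.
We can afford to lose at most 1520 − 1302 = 218, so at most ⌊218/38⌋ = 5 fall short, and at least 5 are ≥ 115.
Exactly 5 works: 5 values at 152 and 5 at 114 total 1330; lower one of the high values by 28 (still ≥ 115) to hit 1302.

5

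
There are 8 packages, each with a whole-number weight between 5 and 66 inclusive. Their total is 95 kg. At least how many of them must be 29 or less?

If only k of them are at most 29, the other 8 − k are at least 30, so the total is at least (8 − k)·30 + k·5.
This is ≤ 95, so (8 − k)·30 + 5k ≤ 95, which gives k ≥ 6.
Exactly 6 works: 6 values at 5 and 2 at 30 total 90; raise one of the low values by 5 (still ≤ 29) to hit 95.

6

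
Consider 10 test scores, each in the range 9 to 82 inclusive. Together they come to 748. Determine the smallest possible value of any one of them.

10

Minimizing one value means maximizing the remaining 9.
The other 9 contribute at most 9 × 82 = 738, leaving at least 748 − 738 = 10.
Since 10 ≥ 9, this is achievable: one at 10 and 9 at 82.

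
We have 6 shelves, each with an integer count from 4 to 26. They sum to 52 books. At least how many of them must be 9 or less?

2

If only k of them are at most 9, the other 6 − k are at least 10, so the total is at least (6 − k)·10 + k·4.
This is ≤ 52, so (6 − k)·10 + 4k ≤ 52, which gives k ≥ 2.
Exactly 2 works: 2 values at 4 and 4 at 10 total 48; raise one of the low values by 4 (still ≤ 9) to hit 52.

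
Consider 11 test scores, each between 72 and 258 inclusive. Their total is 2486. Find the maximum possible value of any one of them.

To make one score as large as possible, make the other 10 as small as possible.
The other 10 contribute at least 10 × 72 = 720, leaving at most 2486 − 720 = 1766.
But each score is capped at 258, so the maximum is 258.
Achievable: one at 258 and the other 10 totalling 2228, which fits since 10 × 72 ≤ 2228 ≤ 10 × 258.

258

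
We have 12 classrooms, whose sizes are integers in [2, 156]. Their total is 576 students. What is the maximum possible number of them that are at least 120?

If k of the values are ≥ 120, the total is ≥ 120k + 2(12 − k).
Setting 120k + 2(12 − k) ≤ 576 gives 118k ≤ 552, so k ≤ 4.
k = 4 is achieved by 4 values at 120 and 8 at 2, total 496; add 80 to one value (staying below 120) to reach 576.

4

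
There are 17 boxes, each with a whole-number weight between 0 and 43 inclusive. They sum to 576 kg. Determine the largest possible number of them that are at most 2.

Each value at 2 or below falls at least 43 − 2 = 41 short of the ceiling 43.
The ceiling total is 17 × 43 = 731, and we need 576, so at most ⌊(731 − 576)/41⌋ = 3 can be that low.
k = 3 is achieved by 3 values at 2 and 14 at 43, total 608; lower one of the 43's by 32 (still > 2) to reach 576.

3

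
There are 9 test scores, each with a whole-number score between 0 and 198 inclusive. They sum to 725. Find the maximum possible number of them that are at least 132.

If k of the values are ≥ 132, the total is ≥ 132k + 0(9 − k).
Setting 132k + 0(9 − k) ≤ 725 gives 132k ≤ 725, so k ≤ 5.
k = 5 is achieved by 5 values at 132 and 4 at 0, total 660; add 65 to one value (staying below 132) to reach 725.

5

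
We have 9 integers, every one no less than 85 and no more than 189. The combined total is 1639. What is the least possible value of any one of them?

127

To make one integer as small as possible, make the other 8 as large as possible.
The other 8 contribute at most 8 × 189 = 1512, leaving at least 1639 − 1512 = 127.
Since 127 ≥ 85, this is achievable: one at 127 and 8 at 189.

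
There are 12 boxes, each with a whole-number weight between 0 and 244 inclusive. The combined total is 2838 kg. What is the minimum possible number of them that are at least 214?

If only k of them are at least 214, the other 12 − k are at most 213, so the total is at most k·244 + (12 − k)·213.
This must reach 2838, so k·244 + (12 − k)·213 ≥ 2838, giving k ≥ 10.
Exactly 10 works: 10 values at 244 and 2 at 213 total 2866; lower one of the high values by 28 (still ≥ 214) to hit 2838.

10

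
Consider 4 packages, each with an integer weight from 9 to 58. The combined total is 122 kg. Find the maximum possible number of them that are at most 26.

3

Suppose k of them are at most 26. Those contribute at most 26 each and the rest at most 58 each.
So the total is at most 26k + 58(4 − k) = 232 − 32k. This must still be ≥ 122, so k ≤ 3.
k = 3 is achieved by 3 values at 26 and 1 at 58, total 136; lower one of the 58's by 14 (still > 26) to reach 122.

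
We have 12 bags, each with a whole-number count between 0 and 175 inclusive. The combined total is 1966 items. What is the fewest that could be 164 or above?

1

If only k of them are at least 164, the other 12 − k are at most 163, so the total is at most k·175 + (12 − k)·163.
This must reach 1966, so k·175 + (12 − k)·163 ≥ 1966, giving k ≥ 1.
Exactly 1 works: 1 value at 175 and 11 at 163 total 1968; lower one of the high values by 2 (still ≥ 164) to hit 1966.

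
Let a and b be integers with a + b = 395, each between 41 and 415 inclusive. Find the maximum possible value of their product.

ab = a(395 − a) is maximized when a is as near 395/2 as the bounds allow.
Taking a = 197 and b = 198 (both in [41, 415]) gives ab = 39006.

39006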